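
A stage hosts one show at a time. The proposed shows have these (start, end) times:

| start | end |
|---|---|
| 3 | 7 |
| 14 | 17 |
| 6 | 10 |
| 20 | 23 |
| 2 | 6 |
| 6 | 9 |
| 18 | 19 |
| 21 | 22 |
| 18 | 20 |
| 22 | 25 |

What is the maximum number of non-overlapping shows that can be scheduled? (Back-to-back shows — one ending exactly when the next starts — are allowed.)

Order by finish time; keep every interval that doesn't clash with the previous kept one.
By end time: (2,6), (3,7), (6,9), (6,10), (14,17), (18,19), (18,20), (21,22), (20,23), (22,25).
Pick (2,6); next start ≥ 6 → (6,9); next start ≥ 9 → (14,17); next start ≥ 17 → (18,19); next start ≥ 19 → (21,22); next start ≥ 22 → (22,25).
Selected 6 shows.

6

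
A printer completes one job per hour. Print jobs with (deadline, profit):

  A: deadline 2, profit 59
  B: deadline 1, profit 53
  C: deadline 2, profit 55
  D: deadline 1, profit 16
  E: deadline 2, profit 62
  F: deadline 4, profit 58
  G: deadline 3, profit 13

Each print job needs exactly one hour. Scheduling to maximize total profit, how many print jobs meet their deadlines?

Sort by profit descending; place each in the latest free slot ≤ its deadline.
By profit: E(d2,62), A(d2,59), F(d4,58), C(d2,55), B(d1,53), D(d1,16), G(d3,13)
E→slot 2; A→slot 1; F→slot 4; C skipped; B skipped; D skipped; G→slot 3.
4 of 7 scheduled.

4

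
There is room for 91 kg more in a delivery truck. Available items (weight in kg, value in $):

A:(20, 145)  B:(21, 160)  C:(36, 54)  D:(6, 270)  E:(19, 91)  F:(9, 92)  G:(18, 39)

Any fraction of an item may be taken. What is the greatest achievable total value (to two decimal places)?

Greedy by value/weight ratio, highest first.
Order: D (270/6=45.00) > F (92/9=10.22) > B (160/21=7.62) > A (145/20=7.25) > E (91/19=4.79) > G (39/18=2.17) > C (54/36=1.50)
Fill: take D (6 @ 270) → take F (9 @ 92) → take B (21 @ 160) → take A (20 @ 145) → take E (19 @ 91) → take 16/18 of G → 34.67; 91/91 used.
Total value = 792.67

792.67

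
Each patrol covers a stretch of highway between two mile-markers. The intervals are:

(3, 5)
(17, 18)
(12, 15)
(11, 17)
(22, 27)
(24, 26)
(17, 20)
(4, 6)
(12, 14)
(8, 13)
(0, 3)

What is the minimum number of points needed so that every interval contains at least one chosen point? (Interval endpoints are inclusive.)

Process intervals by earliest right end; each time one isn't hit yet, stab at its right endpoint.
By right end: [0,3]  [3,5]  [4,6]  [8,13]  [12,14]  [12,15]  [11,17]  [17,18]  [17,20]  [24,26]  [22,27]
[0,3] uncovered → point at 3; [4,6] uncovered → point at 6; [8,13] uncovered → point at 13; [17,18] uncovered → point at 18; [24,26] uncovered → point at 26.
Points: 3, 6, 13, 18, 26 (5 total).

5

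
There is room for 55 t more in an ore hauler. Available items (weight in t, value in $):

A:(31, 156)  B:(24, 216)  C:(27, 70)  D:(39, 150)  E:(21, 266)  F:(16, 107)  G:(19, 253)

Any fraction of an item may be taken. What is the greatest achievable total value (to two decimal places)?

654.00

Order: G (253/19=13.32) > E (266/21=12.67) > B (216/24=9.00) > F (107/16=6.69) > A (156/31=5.03) > D (150/39=3.85) > C (70/27=2.59)
Fill: take G (19 @ 253) → take E (21 @ 266) → take 15/24 of B → 135.00; 55/55 used.
Total value = 654.00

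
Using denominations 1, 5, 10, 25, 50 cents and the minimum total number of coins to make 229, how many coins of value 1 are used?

4

229 = 4×50 + 1×25 + 4×1
Count of 1: 4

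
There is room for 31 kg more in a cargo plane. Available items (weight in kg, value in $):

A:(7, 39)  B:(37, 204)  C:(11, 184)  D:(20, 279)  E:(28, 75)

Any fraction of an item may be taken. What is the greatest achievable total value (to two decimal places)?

Order: C (184/11=16.73) > D (279/20=13.95) > A (39/7=5.57) > B (204/37=5.51) > E (75/28=2.68)
Fill: take C (11 @ 184) → take D (20 @ 279); 31/31 used.
Total value = 463.00

463.00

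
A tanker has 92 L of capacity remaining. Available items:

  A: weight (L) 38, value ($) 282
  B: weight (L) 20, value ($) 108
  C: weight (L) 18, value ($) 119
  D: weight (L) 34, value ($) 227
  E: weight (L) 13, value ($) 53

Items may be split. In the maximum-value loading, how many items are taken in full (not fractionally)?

3

Ratios (sorted): A 7.42, D 6.68, C 6.61, B 5.40, E 4.08
take A (38 @ 282); take D (34 @ 227); take C (18 @ 119); take 2/20 of B → 10.80. Capacity used 92/92.
3 item(s) taken whole; one partial (take 2/20 of B).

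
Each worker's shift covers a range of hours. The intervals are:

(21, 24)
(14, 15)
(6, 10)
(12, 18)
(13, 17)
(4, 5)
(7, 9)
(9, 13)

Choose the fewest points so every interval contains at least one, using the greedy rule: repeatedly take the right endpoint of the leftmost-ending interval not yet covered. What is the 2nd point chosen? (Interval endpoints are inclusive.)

Process intervals by earliest right end; each time one isn't hit yet, stab at its right endpoint.
Sorted: [4,5] [7,9] [6,10] [9,13] [14,15] [13,17] [12,18] [21,24]
{[4,5]} hit by 5; {[7,9],[6,10],[9,13]} hit by 9; {[14,15],[13,17],[12,18]} hit by 15; {[21,24]} hit by 24.
Points: 5, 9, 15, 24 (4 total).

9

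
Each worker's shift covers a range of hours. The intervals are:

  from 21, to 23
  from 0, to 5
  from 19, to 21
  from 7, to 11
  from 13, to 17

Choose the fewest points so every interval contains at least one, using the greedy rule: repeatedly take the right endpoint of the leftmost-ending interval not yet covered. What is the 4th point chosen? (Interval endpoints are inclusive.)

Process intervals by earliest right end; each time one isn't hit yet, stab at its right endpoint.
By right end: [0,5]  [7,11]  [13,17]  [19,21]  [21,23]
[0,5] uncovered → point at 5; [7,11] uncovered → point at 11; [13,17] uncovered → point at 17; [19,21] uncovered → point at 21.
Points: 5, 11, 17, 21 (4 total).

21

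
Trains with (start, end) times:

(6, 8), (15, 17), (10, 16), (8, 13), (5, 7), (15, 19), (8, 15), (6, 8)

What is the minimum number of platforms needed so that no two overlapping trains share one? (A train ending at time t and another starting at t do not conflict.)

starts: [5, 6, 6, 8, 8, 10, 15, 15]
ends:   [7, 8, 8, 13, 15, 16, 17, 19]
s5→1 s6→2 s6→3  — peak 3.

3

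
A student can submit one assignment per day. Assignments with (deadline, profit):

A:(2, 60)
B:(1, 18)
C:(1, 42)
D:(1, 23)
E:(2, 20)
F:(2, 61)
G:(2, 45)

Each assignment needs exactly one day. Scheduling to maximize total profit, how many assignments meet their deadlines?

2

By profit: F(d2,61), A(d2,60), G(d2,45), C(d1,42), D(d1,23), E(d2,20), B(d1,18)
F→slot 2; A→slot 1; G skipped; C skipped; D skipped; E skipped; B skipped.
2 of 7 scheduled.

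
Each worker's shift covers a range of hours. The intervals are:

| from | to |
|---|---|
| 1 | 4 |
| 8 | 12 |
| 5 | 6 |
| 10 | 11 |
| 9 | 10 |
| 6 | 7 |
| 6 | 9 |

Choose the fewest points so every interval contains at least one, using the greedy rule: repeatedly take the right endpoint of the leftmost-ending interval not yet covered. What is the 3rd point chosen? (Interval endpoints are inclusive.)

Sorted: [1,4] [5,6] [6,7] [6,9] [9,10] [10,11] [8,12]
{[1,4]} hit by 4; {[5,6],[6,7],[6,9]} hit by 6; {[9,10],[10,11],[8,12]} hit by 10.
Points: 4, 6, 10 (3 total).

10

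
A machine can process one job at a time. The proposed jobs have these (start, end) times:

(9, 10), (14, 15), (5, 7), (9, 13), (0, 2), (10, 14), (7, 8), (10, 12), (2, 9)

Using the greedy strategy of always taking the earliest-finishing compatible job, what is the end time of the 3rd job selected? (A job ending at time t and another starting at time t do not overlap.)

Order by finish time; keep every interval that doesn't clash with the previous kept one.
By end time: (0,2), (5,7), (7,8), (2,9), (9,10), (10,12), (9,13), (10,14), (14,15).
Pick (0,2); next start ≥ 2 → (5,7); next start ≥ 7 → (7,8); next start ≥ 8 → (9,10); next start ≥ 10 → (10,12); next start ≥ 12 → (14,15).
Selected: (0,2) (5,7) (7,8) (9,10) (10,12) (14,15)

8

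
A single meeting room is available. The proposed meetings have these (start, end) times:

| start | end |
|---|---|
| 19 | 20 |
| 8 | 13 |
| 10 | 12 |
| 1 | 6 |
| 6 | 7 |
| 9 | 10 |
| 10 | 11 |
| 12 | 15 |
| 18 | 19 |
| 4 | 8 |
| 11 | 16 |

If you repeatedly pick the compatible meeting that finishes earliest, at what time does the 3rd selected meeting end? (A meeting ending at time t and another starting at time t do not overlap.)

Sorted by end: (1,6)  (6,7)  (4,8)  (9,10)  (10,11)  (10,12)  (8,13)  (12,15)  (11,16)  (18,19)  (19,20)
take (1,6); take (6,7); take (9,10); take (10,11); take (12,15); take (18,19); take (19,20).
Selected: (1,6) (6,7) (9,10) (10,11) (12,15) (18,19) (19,20)

10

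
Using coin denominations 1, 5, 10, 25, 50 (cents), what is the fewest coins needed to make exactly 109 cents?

7

Use the largest denomination that fits, subtract, and repeat.
109 − 2×50→9 − 1×5→4 − 4×1→0
Total coins = 2 + 1 + 4 = 7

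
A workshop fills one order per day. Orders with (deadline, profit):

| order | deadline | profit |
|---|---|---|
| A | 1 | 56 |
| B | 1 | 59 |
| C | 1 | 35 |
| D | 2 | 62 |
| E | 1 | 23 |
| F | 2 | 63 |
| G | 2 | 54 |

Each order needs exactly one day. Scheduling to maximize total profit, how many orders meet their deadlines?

2

Take jobs in profit order; each goes to the latest open slot no later than its deadline.
Profit order: F=63 D=62 B=59 A=56 G=54 C=35 E=23
Assign: F→slot 2, D→slot 1, B skipped, A skipped, G skipped, C skipped, E skipped.
Slots: [1:D] [2:F]
2 of 7 scheduled.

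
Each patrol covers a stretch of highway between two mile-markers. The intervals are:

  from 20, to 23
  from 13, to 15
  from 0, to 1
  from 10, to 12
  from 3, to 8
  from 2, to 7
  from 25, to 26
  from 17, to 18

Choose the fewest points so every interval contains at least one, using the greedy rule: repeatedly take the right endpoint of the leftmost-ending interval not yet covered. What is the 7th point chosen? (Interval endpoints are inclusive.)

Sort by right endpoint; whenever an interval is uncovered, place a point at its right end.
By right end: [0,1]  [2,7]  [3,8]  [10,12]  [13,15]  [17,18]  [20,23]  [25,26]
[0,1] uncovered → point at 1; [2,7] uncovered → point at 7; [10,12] uncovered → point at 12; [13,15] uncovered → point at 15; [17,18] uncovered → point at 18; [20,23] uncovered → point at 23; [25,26] uncovered → point at 26.
Points: 1, 7, 12, 15, 18, 23, 26 (7 total).

26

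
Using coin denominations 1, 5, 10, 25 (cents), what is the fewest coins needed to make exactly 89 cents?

8

89 = 3×25 + 1×10 + 4×1
Total coins = 3 + 1 + 4 = 8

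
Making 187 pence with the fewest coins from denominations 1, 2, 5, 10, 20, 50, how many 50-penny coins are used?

187 = 3×50 + 1×20 + 1×10 + 1×5 + 1×2
Count of 50: 3

3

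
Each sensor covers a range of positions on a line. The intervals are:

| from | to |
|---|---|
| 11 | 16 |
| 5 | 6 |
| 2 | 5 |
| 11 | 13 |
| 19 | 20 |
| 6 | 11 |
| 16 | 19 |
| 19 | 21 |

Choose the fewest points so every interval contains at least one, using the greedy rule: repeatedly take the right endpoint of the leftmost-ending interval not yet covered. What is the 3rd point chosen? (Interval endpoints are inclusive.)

19

Sorted: [2,5] [5,6] [6,11] [11,13] [11,16] [16,19] [19,20] [19,21]
{[2,5],[5,6]} hit by 5; {[6,11],[11,13],[11,16]} hit by 11; {[16,19],[19,20],[19,21]} hit by 19.
Points: 5, 11, 19 (3 total).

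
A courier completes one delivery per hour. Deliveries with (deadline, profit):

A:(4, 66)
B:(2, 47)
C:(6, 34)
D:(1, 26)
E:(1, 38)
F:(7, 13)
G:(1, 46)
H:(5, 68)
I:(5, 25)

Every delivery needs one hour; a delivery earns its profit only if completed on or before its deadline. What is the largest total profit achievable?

By profit: H(d5,68), A(d4,66), B(d2,47), G(d1,46), E(d1,38), C(d6,34), D(d1,26), I(d5,25), F(d7,13)
H→slot 5; A→slot 4; B→slot 2; G→slot 1; E skipped; C→slot 6; D skipped; I→slot 3; F→slot 7.
Profit = 46 + 47 + 25 + 66 + 68 + 34 + 13 = 299

299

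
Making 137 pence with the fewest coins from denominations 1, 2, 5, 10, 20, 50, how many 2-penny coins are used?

1

137 = 2×50 + 1×20 + 1×10 + 1×5 + 1×2
Count of 2: 1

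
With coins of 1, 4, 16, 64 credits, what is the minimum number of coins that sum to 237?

Use the largest denomination that fits, subtract, and repeat.
237 = 3×64 + 2×16 + 3×4 + 1×1
Total coins = 3 + 2 + 3 + 1 = 9

9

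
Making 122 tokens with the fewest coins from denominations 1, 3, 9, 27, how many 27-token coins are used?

4

Use the largest denomination that fits, subtract, and repeat.
122 − 4×27→14 − 1×9→5 − 1×3→2 − 2×1→0
Count of 27: 4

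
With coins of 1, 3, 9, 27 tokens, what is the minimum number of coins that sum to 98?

8

98 = 3×27 + 1×9 + 2×3 + 2×1
Total coins = 3 + 1 + 2 + 2 = 8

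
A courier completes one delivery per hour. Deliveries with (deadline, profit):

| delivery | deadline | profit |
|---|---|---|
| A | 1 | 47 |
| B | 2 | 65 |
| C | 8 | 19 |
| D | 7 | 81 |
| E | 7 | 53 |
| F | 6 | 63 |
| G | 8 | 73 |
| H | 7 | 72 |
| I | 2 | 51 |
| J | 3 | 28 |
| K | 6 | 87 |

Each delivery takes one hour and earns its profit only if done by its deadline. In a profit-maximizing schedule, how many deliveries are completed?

8

Take jobs in profit order; each goes to the latest open slot no later than its deadline.
By profit: K(d6,87), D(d7,81), G(d8,73), H(d7,72), B(d2,65), F(d6,63), E(d7,53), I(d2,51), A(d1,47), J(d3,28), C(d8,19)
K→slot 6; D→slot 7; G→slot 8; H→slot 5; B→slot 2; F→slot 4; E→slot 3; I→slot 1; A skipped; J skipped; C skipped.
8 of 11 scheduled.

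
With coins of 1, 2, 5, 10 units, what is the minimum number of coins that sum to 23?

23 = 2×10 + 1×2 + 1×1
Total coins = 2 + 1 + 1 = 4

4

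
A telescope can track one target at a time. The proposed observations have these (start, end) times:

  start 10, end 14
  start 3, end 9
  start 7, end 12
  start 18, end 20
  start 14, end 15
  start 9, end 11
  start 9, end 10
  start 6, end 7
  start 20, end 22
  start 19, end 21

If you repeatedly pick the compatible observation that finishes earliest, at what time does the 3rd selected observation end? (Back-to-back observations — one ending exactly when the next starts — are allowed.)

Sorted by end: (6,7)  (3,9)  (9,10)  (9,11)  (7,12)  (10,14)  (14,15)  (18,20)  (19,21)  (20,22)
take (6,7); take (9,10); take (10,14); take (14,15); take (18,20); take (20,22).
Selected: (6,7) (9,10) (10,14) (14,15) (18,20) (20,22)

14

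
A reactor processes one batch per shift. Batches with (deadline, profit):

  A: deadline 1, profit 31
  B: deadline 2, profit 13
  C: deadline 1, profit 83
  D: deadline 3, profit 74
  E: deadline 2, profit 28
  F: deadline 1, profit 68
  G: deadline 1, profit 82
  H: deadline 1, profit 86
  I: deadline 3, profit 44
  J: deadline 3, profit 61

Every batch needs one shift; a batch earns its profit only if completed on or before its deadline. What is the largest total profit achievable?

Take jobs in profit order; each goes to the latest open slot no later than its deadline.
By profit: H(d1,86), C(d1,83), G(d1,82), D(d3,74), F(d1,68), J(d3,61), I(d3,44), A(d1,31), E(d2,28), B(d2,13)
H→slot 1; C skipped; G skipped; D→slot 3; F skipped; J→slot 2; I skipped; A skipped; E skipped; B skipped.
Profit = 86 + 61 + 74 = 221

221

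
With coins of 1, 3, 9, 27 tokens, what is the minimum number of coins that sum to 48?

4

Greedy: take as many of the largest coin as possible, then repeat with the remainder.
48 = 1×27 + 2×9 + 1×3
Total coins = 1 + 2 + 1 = 4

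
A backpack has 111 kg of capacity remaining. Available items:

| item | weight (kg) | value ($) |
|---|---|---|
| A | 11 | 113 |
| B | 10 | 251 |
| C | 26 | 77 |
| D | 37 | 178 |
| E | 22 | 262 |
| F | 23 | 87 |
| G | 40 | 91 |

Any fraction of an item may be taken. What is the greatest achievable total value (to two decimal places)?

914.69

Greedy by value/weight ratio, highest first.
Ratios (sorted): B 25.10, E 11.91, A 10.27, D 4.81, F 3.78, C 2.96, G 2.27
take B (10 @ 251); take E (22 @ 262); take A (11 @ 113); take D (37 @ 178); take F (23 @ 87); take 8/26 of C → 23.69. Capacity used 111/111.
Total value = 914.69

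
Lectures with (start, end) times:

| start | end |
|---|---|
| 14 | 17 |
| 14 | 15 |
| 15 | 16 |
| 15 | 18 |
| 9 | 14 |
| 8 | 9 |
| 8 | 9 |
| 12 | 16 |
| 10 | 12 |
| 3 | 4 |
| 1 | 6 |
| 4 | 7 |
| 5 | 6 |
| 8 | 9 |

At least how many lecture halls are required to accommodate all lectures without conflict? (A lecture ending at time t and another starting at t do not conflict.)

4

Count concurrent intervals with a sweep; the peak is the room count.
Events (time:±→running): 1:+→1 3:+→2 4:-→1 4:+→2 5:+→3 6:-→2 6:-→1 7:-→0 8:+→1 8:+→2 8:+→3 9:-→2 9:-→1 9:-→0 9:+→1 10:+→2 12:-→1 12:+→2 14:-→1 14:+→2 14:+→3 15:-→2 15:+→3 15:+→4 … peak 4.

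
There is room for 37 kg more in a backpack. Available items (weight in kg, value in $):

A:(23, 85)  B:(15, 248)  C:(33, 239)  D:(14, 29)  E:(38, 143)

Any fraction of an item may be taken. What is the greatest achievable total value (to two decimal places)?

407.33

Ratios (sorted): B 16.53, C 7.24, E 3.76, A 3.70, D 2.07
take B (15 @ 248); take 22/33 of C → 159.33. Capacity used 37/37.
Total value = 407.33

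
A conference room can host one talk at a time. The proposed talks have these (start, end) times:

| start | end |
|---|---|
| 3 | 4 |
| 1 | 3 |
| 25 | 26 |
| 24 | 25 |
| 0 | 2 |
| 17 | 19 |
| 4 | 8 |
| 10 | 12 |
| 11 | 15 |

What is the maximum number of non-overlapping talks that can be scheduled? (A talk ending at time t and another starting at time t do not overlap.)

7

Sort by end time and greedily take each interval whose start is ≥ the last chosen end.
Sorted by end: (0,2)  (1,3)  (3,4)  (4,8)  (10,12)  (11,15)  (17,19)  (24,25)  (25,26)
take (0,2); skip (1,3); take (3,4); take (4,8); take (10,12); take (17,19); take (24,25); take (25,26).
Selected 7 talks.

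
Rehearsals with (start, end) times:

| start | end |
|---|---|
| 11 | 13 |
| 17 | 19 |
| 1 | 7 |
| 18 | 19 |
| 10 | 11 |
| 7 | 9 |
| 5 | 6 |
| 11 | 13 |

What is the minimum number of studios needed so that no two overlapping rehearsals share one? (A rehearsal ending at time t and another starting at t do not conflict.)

Count concurrent intervals with a sweep; the peak is the room count.
Events (time:±→running): 1:+→1 5:+→2 … peak 2.

2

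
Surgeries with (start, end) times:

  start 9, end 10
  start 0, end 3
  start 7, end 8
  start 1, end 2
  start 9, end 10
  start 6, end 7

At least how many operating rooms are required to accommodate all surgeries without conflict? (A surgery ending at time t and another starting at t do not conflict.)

2

Events (time:±→running): 0:+→1 1:+→2 … peak 2.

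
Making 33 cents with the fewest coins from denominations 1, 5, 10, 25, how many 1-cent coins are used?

Greedy: take as many of the largest coin as possible, then repeat with the remainder.
33 = 1×25 + 1×5 + 3×1
Count of 1: 3

3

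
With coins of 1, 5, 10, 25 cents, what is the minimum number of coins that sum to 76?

76 = 3×25 + 1×1
Total coins = 3 + 1 = 4

4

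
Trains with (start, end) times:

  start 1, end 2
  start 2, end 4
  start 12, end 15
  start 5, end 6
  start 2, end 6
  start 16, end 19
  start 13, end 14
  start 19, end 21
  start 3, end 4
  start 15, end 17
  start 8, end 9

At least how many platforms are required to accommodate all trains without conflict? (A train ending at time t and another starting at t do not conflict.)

starts: [1, 2, 2, 3, 5, 8, 12, 13, 15, 16, 19]
ends:   [2, 4, 4, 6, 6, 9, 14, 15, 17, 19, 21]
s1→1 e2→0 s2→1 s2→2 s3→3  — peak 3.

3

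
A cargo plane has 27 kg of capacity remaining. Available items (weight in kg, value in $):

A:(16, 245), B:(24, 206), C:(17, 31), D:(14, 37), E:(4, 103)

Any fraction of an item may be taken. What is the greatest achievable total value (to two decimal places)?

Sort by value per unit weight and fill in that order.
Ratios (sorted): E 25.75, A 15.31, B 8.58, D 2.64, C 1.82
take E (4 @ 103); take A (16 @ 245); take 7/24 of B → 60.08. Capacity used 27/27.
Total value = 408.08

408.08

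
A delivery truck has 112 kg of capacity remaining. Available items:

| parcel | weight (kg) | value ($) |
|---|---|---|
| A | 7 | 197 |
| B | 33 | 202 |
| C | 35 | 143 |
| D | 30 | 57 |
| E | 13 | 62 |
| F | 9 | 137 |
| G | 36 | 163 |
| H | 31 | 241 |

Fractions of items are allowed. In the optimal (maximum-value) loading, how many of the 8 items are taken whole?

Ratios (sorted): A 28.14, F 15.22, H 7.77, B 6.12, E 4.77, G 4.53, C 4.09, D 1.90
take A (7 @ 197); take F (9 @ 137); take H (31 @ 241); take B (33 @ 202); take E (13 @ 62); take 19/36 of G → 86.03. Capacity used 112/112.
5 item(s) taken whole; one partial (take 19/36 of G).

5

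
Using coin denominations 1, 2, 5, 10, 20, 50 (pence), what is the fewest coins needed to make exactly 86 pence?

5

86 = 1×50 + 1×20 + 1×10 + 1×5 + 1×1
Total coins = 1 + 1 + 1 + 1 + 1 = 5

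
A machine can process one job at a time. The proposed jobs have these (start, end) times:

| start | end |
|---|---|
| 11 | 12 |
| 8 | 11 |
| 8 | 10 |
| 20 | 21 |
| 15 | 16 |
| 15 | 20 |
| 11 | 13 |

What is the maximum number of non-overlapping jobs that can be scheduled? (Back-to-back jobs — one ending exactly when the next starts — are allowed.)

Sorted by end: (8,10)  (8,11)  (11,12)  (11,13)  (15,16)  (15,20)  (20,21)
take (8,10); skip (8,11); take (11,12); skip (11,13); take (15,16); take (20,21).
Selected 4 jobs.

4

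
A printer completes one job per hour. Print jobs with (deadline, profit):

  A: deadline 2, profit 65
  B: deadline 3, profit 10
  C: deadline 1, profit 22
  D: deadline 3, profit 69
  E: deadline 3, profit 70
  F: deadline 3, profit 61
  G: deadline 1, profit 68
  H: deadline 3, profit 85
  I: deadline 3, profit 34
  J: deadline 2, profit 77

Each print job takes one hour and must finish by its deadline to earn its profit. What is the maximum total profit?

232

Take jobs in profit order; each goes to the latest open slot no later than its deadline.
Profit order: H=85 J=77 E=70 D=69 G=68 A=65 F=61 I=34 C=22 B=10
Assign: H→slot 3, J→slot 2, E→slot 1, D skipped, G skipped, A skipped, F skipped, I skipped, C skipped, B skipped.
Slots: [1:E] [2:J] [3:H]
Profit = 70 + 77 + 85 = 232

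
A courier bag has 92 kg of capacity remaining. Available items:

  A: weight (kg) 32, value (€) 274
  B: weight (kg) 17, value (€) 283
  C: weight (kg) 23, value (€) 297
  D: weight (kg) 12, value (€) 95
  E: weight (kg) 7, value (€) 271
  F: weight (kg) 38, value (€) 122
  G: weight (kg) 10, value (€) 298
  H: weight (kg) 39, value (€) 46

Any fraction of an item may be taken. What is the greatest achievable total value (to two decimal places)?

1446.75

Sort by value per unit weight and fill in that order.
Ratios (sorted): E 38.71, G 29.80, B 16.65, C 12.91, A 8.56, D 7.92, F 3.21, H 1.18
take E (7 @ 271); take G (10 @ 298); take B (17 @ 283); take C (23 @ 297); take A (32 @ 274); take 3/12 of D → 23.75. Capacity used 92/92.
Total value = 1446.75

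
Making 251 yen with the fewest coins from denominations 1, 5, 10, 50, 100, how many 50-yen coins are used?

1

Use the largest denomination that fits, subtract, and repeat.
251 = 2×100 + 1×50 + 1×1
Count of 50: 1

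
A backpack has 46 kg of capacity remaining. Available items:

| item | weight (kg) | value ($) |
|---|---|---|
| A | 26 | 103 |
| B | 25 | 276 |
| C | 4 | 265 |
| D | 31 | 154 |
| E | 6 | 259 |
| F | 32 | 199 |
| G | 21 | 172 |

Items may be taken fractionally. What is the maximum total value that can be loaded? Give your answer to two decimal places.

890.10

Sort by value per unit weight and fill in that order.
Order: C (265/4=66.25) > E (259/6=43.17) > B (276/25=11.04) > G (172/21=8.19) > F (199/32=6.22) > D (154/31=4.97) > A (103/26=3.96)
Fill: take C (4 @ 265) → take E (6 @ 259) → take B (25 @ 276) → take 11/21 of G → 90.10; 46/46 used.
Total value = 890.10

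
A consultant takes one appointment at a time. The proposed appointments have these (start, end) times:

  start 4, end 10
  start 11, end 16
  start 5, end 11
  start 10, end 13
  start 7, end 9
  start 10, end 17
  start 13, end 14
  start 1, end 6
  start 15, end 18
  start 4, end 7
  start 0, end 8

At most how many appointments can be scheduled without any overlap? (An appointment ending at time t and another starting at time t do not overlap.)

5

By end time: (1,6), (4,7), (0,8), (7,9), (4,10), (5,11), (10,13), (13,14), (11,16), (10,17), (15,18).
Pick (1,6); next start ≥ 6 → (7,9); next start ≥ 9 → (10,13); next start ≥ 13 → (13,14); next start ≥ 14 → (15,18).
Selected 5 appointments.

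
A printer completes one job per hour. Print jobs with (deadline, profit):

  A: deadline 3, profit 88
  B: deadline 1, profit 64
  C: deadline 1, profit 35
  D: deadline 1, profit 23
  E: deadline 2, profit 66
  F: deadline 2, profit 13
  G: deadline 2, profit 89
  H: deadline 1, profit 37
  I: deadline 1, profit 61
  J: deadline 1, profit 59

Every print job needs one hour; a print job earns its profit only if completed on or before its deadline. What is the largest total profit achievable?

243

Take jobs in profit order; each goes to the latest open slot no later than its deadline.
Profit order: G=89 A=88 E=66 B=64 I=61 J=59 H=37 C=35 D=23 F=13
Assign: G→slot 2, A→slot 3, E→slot 1, B skipped, I skipped, J skipped, H skipped, C skipped, D skipped, F skipped.
Slots: [1:E] [2:G] [3:A]
Profit = 66 + 89 + 88 = 243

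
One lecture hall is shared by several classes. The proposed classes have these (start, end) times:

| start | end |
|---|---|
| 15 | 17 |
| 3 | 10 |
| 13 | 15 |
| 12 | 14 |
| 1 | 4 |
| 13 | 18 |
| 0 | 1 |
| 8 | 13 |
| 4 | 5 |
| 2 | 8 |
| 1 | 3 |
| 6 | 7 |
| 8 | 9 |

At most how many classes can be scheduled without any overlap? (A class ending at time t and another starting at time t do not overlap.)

Greedy by earliest finish: after sorting by end time, pick each interval compatible with the last pick.
By end time: (0,1), (1,3), (1,4), (4,5), (6,7), (2,8), (8,9), (3,10), (8,13), (12,14), (13,15), (15,17), (13,18).
Pick (0,1); next start ≥ 1 → (1,3); next start ≥ 3 → (4,5); next start ≥ 5 → (6,7); next start ≥ 7 → (8,9); next start ≥ 9 → (12,14); next start ≥ 14 → (15,17).
Selected 7 classes.

7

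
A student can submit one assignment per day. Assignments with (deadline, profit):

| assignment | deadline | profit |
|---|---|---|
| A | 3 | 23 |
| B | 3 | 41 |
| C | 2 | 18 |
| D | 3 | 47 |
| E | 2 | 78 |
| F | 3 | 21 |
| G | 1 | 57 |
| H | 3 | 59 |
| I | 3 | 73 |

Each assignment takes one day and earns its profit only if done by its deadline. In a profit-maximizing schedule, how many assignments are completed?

Take jobs in profit order; each goes to the latest open slot no later than its deadline.
Profit order: E=78 I=73 H=59 G=57 D=47 B=41 A=23 F=21 C=18
Assign: E→slot 2, I→slot 3, H→slot 1, G skipped, D skipped, B skipped, A skipped, F skipped, C skipped.
Slots: [1:H] [2:E] [3:I]
3 of 9 scheduled.

3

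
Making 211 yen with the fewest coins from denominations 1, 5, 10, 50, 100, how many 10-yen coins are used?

Greedy: take as many of the largest coin as possible, then repeat with the remainder.
211 = 2×100 + 1×10 + 1×1
Count of 10: 1

1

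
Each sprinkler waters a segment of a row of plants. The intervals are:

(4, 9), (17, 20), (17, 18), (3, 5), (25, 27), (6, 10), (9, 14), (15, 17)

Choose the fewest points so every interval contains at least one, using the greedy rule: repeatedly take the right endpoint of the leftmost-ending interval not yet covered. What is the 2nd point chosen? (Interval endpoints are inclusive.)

10

Sort by right endpoint; whenever an interval is uncovered, place a point at its right end.
Sorted: [3,5] [4,9] [6,10] [9,14] [15,17] [17,18] [17,20] [25,27]
{[3,5],[4,9]} hit by 5; {[6,10],[9,14]} hit by 10; {[15,17],[17,18],[17,20]} hit by 17; {[25,27]} hit by 27.
Points: 5, 10, 17, 27 (4 total).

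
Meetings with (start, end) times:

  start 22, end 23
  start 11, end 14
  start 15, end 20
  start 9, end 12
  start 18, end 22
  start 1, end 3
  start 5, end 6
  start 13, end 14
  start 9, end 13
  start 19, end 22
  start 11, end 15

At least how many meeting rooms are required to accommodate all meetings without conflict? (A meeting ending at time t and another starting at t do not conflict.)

4

Count concurrent intervals with a sweep; the peak is the room count.
starts: [1, 5, 9, 9, 11, 11, 13, 15, 18, 19, 22]
ends:   [3, 6, 12, 13, 14, 14, 15, 20, 22, 22, 23]
s1→1 e3→0 s5→1 e6→0 s9→1 s9→2 s11→3 s11→4  — peak 4.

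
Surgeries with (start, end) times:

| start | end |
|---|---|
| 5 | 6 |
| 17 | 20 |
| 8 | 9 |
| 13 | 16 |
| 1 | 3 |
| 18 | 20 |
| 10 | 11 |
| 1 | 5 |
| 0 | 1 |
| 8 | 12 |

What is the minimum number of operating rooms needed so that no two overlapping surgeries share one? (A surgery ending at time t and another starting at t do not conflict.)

Count concurrent intervals with a sweep; the peak is the room count.
starts: [0, 1, 1, 5, 8, 8, 10, 13, 17, 18]
ends:   [1, 3, 5, 6, 9, 11, 12, 16, 20, 20]
s0→1 e1→0 s1→1 s1→2  — peak 2.

2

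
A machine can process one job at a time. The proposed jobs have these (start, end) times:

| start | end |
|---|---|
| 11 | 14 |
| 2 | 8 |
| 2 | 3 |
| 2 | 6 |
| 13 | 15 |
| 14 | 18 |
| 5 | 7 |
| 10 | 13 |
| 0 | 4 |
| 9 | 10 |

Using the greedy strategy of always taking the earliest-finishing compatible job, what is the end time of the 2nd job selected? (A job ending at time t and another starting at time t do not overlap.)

By end time: (2,3), (0,4), (2,6), (5,7), (2,8), (9,10), (10,13), (11,14), (13,15), (14,18).
Pick (2,3); next start ≥ 3 → (5,7); next start ≥ 7 → (9,10); next start ≥ 10 → (10,13); next start ≥ 13 → (13,15).
Selected: (2,3) (5,7) (9,10) (10,13) (13,15)

7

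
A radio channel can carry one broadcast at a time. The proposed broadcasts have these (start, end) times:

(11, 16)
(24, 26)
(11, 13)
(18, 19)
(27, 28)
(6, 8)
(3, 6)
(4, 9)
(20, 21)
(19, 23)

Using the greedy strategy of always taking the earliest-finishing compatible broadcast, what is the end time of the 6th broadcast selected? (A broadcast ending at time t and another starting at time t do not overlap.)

Order by finish time; keep every interval that doesn't clash with the previous kept one.
Sorted by end: (3,6)  (6,8)  (4,9)  (11,13)  (11,16)  (18,19)  (20,21)  (19,23)  (24,26)  (27,28)
take (3,6); take (6,8); take (11,13); take (18,19); take (20,21); skip (19,23); take (24,26); take (27,28).
Selected: (3,6) (6,8) (11,13) (18,19) (20,21) (24,26) (27,28)

26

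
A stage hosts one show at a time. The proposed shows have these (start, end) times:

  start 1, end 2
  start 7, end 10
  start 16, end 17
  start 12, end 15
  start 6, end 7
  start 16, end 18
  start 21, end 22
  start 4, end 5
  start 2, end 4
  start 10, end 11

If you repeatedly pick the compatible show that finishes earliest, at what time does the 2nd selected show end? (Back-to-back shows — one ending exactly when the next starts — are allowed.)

Order by finish time; keep every interval that doesn't clash with the previous kept one.
By end time: (1,2), (2,4), (4,5), (6,7), (7,10), (10,11), (12,15), (16,17), (16,18), (21,22).
Pick (1,2); next start ≥ 2 → (2,4); next start ≥ 4 → (4,5); next start ≥ 5 → (6,7); next start ≥ 7 → (7,10); next start ≥ 10 → (10,11); next start ≥ 11 → (12,15); next start ≥ 15 → (16,17); next start ≥ 17 → (21,22).
Selected: (1,2) (2,4) (4,5) (6,7) (7,10) (10,11) (12,15) (16,17) (21,22)

4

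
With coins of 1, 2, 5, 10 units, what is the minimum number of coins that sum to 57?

Greedy: take as many of the largest coin as possible, then repeat with the remainder.
57 = 5×10 + 1×5 + 1×2
Total coins = 5 + 1 + 1 = 7

7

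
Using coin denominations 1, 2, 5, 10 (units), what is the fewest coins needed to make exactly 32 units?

Greedy: take as many of the largest coin as possible, then repeat with the remainder.
32 − 3×10→2 − 1×2→0
Total coins = 3 + 1 = 4

4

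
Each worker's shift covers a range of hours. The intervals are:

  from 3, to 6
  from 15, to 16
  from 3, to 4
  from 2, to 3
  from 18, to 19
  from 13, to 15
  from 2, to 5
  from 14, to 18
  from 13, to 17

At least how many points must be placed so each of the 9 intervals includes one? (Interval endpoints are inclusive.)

3

Process intervals by earliest right end; each time one isn't hit yet, stab at its right endpoint.
Sorted: [2,3] [3,4] [2,5] [3,6] [13,15] [15,16] [13,17] [14,18] [18,19]
{[2,3],[3,4],[2,5],[3,6]} hit by 3; {[13,15],[15,16],[13,17],[14,18]} hit by 15; {[18,19]} hit by 19.
Points: 3, 15, 19 (3 total).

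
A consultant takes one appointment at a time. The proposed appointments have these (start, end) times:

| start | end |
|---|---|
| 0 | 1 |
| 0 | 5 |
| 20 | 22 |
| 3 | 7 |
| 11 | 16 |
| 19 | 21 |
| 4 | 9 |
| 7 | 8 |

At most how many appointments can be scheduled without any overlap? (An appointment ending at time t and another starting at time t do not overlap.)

5

Greedy by earliest finish: after sorting by end time, pick each interval compatible with the last pick.
By end time: (0,1), (0,5), (3,7), (7,8), (4,9), (11,16), (19,21), (20,22).
Pick (0,1); next start ≥ 1 → (3,7); next start ≥ 7 → (7,8); next start ≥ 8 → (11,16); next start ≥ 16 → (19,21).
Selected 5 appointments.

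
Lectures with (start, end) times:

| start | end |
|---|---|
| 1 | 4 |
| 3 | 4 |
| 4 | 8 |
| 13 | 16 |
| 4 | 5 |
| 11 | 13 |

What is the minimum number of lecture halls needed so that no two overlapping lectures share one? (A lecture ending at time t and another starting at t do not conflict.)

2

The answer is the maximum number of intervals overlapping at any instant.
starts: [1, 3, 4, 4, 11, 13]
ends:   [4, 4, 5, 8, 13, 16]
s1→1 s3→2  — peak 2.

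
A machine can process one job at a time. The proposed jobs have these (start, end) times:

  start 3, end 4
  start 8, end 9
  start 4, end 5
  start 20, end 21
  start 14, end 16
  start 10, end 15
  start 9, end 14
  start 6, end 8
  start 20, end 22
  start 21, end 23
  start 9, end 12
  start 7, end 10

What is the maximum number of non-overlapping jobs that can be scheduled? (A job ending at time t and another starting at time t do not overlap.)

Sorted by end: (3,4)  (4,5)  (6,8)  (8,9)  (7,10)  (9,12)  (9,14)  (10,15)  (14,16)  (20,21)  (20,22)  (21,23)
take (3,4); take (4,5); take (6,8); take (8,9); skip (7,10); take (9,12); take (14,16); take (20,21); take (21,23).
Selected 8 jobs.

8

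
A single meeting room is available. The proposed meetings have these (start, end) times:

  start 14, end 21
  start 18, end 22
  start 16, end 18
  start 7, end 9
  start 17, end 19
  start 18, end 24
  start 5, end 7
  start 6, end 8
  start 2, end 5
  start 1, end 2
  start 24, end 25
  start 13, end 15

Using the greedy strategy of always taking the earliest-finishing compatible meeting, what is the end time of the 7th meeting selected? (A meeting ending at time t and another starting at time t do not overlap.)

By end time: (1,2), (2,5), (5,7), (6,8), (7,9), (13,15), (16,18), (17,19), (14,21), (18,22), (18,24), (24,25).
Pick (1,2); next start ≥ 2 → (2,5); next start ≥ 5 → (5,7); next start ≥ 7 → (7,9); next start ≥ 9 → (13,15); next start ≥ 15 → (16,18); next start ≥ 18 → (18,22); next start ≥ 22 → (24,25).
Selected: (1,2) (2,5) (5,7) (7,9) (13,15) (16,18) (18,22) (24,25)

22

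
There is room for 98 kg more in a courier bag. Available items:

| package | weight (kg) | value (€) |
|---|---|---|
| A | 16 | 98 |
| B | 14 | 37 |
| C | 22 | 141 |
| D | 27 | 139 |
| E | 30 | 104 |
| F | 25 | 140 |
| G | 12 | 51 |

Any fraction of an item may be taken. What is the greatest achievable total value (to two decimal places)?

552.00

Ratios (sorted): C 6.41, A 6.12, F 5.60, D 5.15, G 4.25, E 3.47, B 2.64
take C (22 @ 141); take A (16 @ 98); take F (25 @ 140); take D (27 @ 139); take 8/12 of G → 34.00. Capacity used 98/98.
Total value = 552.00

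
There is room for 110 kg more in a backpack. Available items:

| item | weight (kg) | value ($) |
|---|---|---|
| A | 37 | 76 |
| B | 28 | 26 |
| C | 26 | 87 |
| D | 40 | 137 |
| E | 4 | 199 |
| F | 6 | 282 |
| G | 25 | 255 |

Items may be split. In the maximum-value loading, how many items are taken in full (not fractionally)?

5

Sort by value per unit weight and fill in that order.
Ratios (sorted): E 49.75, F 47.00, G 10.20, D 3.42, C 3.35, A 2.05, B 0.93
take E (4 @ 199); take F (6 @ 282); take G (25 @ 255); take D (40 @ 137); take C (26 @ 87); take 9/37 of A → 18.49. Capacity used 110/110.
5 item(s) taken whole; one partial (take 9/37 of A).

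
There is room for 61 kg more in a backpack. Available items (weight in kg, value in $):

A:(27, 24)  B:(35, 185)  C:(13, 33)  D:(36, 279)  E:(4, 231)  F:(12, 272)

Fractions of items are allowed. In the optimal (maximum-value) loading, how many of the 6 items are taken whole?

3

Ratios (sorted): E 57.75, F 22.67, D 7.75, B 5.29, C 2.54, A 0.89
take E (4 @ 231); take F (12 @ 272); take D (36 @ 279); take 9/35 of B → 47.57. Capacity used 61/61.
3 item(s) taken whole; one partial (take 9/35 of B).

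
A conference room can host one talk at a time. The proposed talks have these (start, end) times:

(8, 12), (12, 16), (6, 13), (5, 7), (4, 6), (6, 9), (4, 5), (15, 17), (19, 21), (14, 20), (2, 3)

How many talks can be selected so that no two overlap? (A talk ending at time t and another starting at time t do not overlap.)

6

Sorted by end: (2,3)  (4,5)  (4,6)  (5,7)  (6,9)  (8,12)  (6,13)  (12,16)  (15,17)  (14,20)  (19,21)
take (2,3); take (4,5); skip (4,6); take (5,7); take (8,12); take (12,16); skip (14,20); take (19,21).
Selected 6 talks.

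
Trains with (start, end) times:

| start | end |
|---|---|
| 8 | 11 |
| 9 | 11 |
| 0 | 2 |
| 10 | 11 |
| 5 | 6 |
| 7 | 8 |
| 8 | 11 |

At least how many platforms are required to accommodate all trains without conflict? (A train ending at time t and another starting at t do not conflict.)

The answer is the maximum number of intervals overlapping at any instant.
starts: [0, 5, 7, 8, 8, 9, 10]
ends:   [2, 6, 8, 11, 11, 11, 11]
s0→1 e2→0 s5→1 e6→0 s7→1 e8→0 s8→1 s8→2 s9→3 s10→4  — peak 4.

4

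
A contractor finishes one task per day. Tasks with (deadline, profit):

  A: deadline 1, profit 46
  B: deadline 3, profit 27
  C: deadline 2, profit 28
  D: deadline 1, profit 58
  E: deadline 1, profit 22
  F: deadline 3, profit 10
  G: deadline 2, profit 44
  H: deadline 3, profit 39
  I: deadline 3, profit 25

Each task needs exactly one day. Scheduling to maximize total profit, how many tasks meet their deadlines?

3

Take jobs in profit order; each goes to the latest open slot no later than its deadline.
Profit order: D=58 A=46 G=44 H=39 C=28 B=27 I=25 E=22 F=10
Assign: D→slot 1, A skipped, G→slot 2, H→slot 3, C skipped, B skipped, I skipped, E skipped, F skipped.
Slots: [1:D] [2:G] [3:H]
3 of 9 scheduled.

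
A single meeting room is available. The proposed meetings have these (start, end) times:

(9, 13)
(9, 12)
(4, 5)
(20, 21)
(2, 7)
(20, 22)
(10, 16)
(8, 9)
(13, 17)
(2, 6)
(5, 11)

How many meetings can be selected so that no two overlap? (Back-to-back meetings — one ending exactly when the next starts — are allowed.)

Order by finish time; keep every interval that doesn't clash with the previous kept one.
Sorted by end: (4,5)  (2,6)  (2,7)  (8,9)  (5,11)  (9,12)  (9,13)  (10,16)  (13,17)  (20,21)  (20,22)
take (4,5); skip (2,6); take (8,9); skip (5,11); take (9,12); skip (9,13); take (13,17); take (20,21).
Selected 5 meetings.

5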